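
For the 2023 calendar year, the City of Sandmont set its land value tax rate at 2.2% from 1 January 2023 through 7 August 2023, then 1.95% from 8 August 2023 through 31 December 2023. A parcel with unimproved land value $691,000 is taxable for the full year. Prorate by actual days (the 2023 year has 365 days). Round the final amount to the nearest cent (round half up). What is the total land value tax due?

1 January – 7 August 2023: 219 days at 2.2% → $691,000 × 2.2% × 219/365 = $9,121.2000
8 August – 31 December 2023: 146 days at 1.95% → $691,000 × 1.95% × 146/365 = $5,389.8000
Total = $14,511.0000

$14,511.00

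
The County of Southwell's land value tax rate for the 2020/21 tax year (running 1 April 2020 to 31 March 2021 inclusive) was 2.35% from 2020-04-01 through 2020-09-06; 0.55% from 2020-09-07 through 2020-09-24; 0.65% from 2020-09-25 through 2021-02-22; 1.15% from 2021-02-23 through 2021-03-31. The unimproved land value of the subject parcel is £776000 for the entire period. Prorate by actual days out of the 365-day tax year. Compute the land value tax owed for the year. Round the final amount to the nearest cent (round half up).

2020-04-01 to 2020-09-06: 159 days at 2.35% → £776000 × 2.35% × 159/365 = £7943.9014
2020-09-07 to 2020-09-24: 18 days at 0.55% → £776000 × 0.55% × 18/365 = £210.4767
2020-09-25 to 2021-02-22: 151 days at 0.65% → £776000 × 0.65% × 151/365 = £2086.6959
2021-02-23 to 2021-03-31: 37 days at 1.15% → £776000 × 1.15% × 37/365 = £904.6247
Total = £11145.6986

£11145.70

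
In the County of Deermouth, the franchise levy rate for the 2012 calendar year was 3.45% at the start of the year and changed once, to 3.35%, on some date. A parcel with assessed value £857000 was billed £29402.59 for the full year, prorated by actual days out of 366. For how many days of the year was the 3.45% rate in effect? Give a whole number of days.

296 days

Let d = days at the first rate; then 366 − d days at the second rate.
£857000 × [3.45%·d + 3.35%·(366−d)] / 366 = £29402.59
Solving gives d = 296, so the new rate took effect on 23 October 2012.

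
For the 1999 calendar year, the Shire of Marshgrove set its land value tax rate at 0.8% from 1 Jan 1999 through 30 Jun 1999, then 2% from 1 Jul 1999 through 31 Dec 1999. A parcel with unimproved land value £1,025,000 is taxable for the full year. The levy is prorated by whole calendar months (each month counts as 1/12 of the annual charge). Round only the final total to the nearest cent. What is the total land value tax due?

£14,350.00

1 Jan – 30 Jun 1999: 6 months at 0.8% → £1,025,000 × 0.8% × 6/12 = £4,100.0000
1 Jul – 31 Dec 1999: 6 months at 2% → £1,025,000 × 2% × 6/12 = £10,250.0000
Total = £14,350.0000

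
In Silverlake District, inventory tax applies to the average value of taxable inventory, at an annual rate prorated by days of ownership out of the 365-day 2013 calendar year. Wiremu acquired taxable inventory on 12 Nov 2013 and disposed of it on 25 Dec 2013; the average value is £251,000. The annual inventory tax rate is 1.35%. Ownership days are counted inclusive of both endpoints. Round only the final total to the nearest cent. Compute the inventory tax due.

£408.48

Days held (12 Nov – 25 Dec 2013): 44 out of 365
Tax = £251,000 × 1.35% × 44/365 = £408.4767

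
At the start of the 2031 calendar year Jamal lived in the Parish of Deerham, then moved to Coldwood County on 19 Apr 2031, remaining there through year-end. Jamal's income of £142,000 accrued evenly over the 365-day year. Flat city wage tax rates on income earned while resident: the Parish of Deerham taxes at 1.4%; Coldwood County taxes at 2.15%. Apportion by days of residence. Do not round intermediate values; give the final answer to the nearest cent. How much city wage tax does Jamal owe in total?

The Parish of Deerham, 1 Jan – 18 Apr 2031: 108 days → £142,000 × 1.4% × 108/365 = £588.2301
Coldwood County, 19 Apr – 31 Dec 2031: 257 days → £142,000 × 2.15% × 257/365 = £2,149.6466
Total = £2,737.8767

£2,737.88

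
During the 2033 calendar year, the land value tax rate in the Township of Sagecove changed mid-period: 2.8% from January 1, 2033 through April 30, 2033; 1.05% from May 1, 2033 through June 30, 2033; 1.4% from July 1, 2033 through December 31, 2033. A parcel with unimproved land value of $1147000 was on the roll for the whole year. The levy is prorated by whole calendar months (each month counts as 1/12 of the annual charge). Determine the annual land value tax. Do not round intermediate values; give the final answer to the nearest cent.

$20741.58

January 1 – April 30, 2033: 4 months at 2.8% → $1147000 × 2.8% × 4/12 = $10705.3333
May 1 – June 30, 2033: 2 months at 1.05% → $1147000 × 1.05% × 2/12 = $2007.2500
July 1 – December 31, 2033: 6 months at 1.4% → $1147000 × 1.4% × 6/12 = $8029.0000
Total = $20741.5833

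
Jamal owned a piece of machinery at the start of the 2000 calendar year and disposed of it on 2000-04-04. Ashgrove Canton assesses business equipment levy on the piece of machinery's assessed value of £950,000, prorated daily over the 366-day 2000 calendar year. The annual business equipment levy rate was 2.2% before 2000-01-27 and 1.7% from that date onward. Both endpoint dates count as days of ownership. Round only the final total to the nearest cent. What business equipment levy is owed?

2000-01-01 to 2000-01-26: 26 days at 2.2% → £950,000 × 2.2% × 26/366 = £1,484.6995
2000-01-27 to 2000-04-04: 69 days at 1.7% → £950,000 × 1.7% × 69/366 = £3,044.6721
Total = £4,529.3716

£4,529.37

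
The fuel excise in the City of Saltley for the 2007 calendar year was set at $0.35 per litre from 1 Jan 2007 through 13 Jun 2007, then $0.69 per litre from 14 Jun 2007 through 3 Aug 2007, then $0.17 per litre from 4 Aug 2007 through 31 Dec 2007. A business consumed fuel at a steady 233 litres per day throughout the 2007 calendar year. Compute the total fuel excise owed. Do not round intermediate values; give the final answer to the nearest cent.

$27514.97

1 Jan – 13 Jun 2007: 164 days × 233 litres/day = 38,212 litres at $0.35/litre → $13374.20
14 Jun – 3 Aug 2007: 51 days × 233 litres/day = 11,883 litres at $0.69/litre → $8199.27
4 Aug – 31 Dec 2007: 150 days × 233 litres/day = 34,950 litres at $0.17/litre → $5941.50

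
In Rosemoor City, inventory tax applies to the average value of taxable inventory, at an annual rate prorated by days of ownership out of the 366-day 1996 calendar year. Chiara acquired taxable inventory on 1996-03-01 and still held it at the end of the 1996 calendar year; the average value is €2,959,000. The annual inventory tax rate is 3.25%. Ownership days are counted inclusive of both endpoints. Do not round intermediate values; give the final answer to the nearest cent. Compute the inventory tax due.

Days held (1996-03-01 to 1996-12-31): 306 out of 366
Tax = €2,959,000 × 3.25% × 306/366 = €80,402.3361

€80,402.34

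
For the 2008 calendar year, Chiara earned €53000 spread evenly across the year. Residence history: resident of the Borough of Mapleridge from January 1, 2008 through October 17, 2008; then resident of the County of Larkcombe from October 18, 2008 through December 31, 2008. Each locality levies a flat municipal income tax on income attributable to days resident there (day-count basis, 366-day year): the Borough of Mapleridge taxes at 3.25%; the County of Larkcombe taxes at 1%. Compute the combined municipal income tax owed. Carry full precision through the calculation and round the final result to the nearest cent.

The Borough of Mapleridge, January 1 – October 17, 2008: 291 days → €53000 × 3.25% × 291/366 = €1369.5287
The County of Larkcombe, October 18 – December 31, 2008: 75 days → €53000 × 1% × 75/366 = €108.6066
Total = €1478.1352

€1478.14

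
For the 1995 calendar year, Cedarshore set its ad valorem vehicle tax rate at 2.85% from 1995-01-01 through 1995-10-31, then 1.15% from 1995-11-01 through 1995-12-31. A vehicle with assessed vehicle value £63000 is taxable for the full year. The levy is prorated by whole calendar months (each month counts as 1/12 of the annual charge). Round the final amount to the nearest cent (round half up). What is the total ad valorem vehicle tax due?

£1617.00

1995-01-01 to 1995-10-31: 10 months at 2.85% → £63000 × 2.85% × 10/12 = £1496.2500
1995-11-01 to 1995-12-31: 2 months at 1.15% → £63000 × 1.15% × 2/12 = £120.7500
Total = £1617.0000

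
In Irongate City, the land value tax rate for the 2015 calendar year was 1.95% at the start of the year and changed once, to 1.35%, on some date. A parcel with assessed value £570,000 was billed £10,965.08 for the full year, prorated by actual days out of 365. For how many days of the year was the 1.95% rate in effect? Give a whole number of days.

Let d = days at the first rate; then 365 − d days at the second rate.
£570,000 × [1.95%·d + 1.35%·(365−d)] / 365 = £10,965.08
Solving gives d = 349, so the new rate took effect on 16 Dec 2015.

349 days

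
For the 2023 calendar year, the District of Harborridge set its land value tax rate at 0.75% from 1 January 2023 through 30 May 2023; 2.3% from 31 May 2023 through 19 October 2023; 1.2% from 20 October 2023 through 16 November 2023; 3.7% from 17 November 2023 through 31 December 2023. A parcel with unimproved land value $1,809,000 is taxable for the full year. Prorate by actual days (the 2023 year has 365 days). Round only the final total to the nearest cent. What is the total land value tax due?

1 January – 30 May 2023: 150 days at 0.75% → $1,809,000 × 0.75% × 150/365 = $5,575.6849
31 May – 19 October 2023: 142 days at 2.3% → $1,809,000 × 2.3% × 142/365 = $16,186.8329
20 October – 16 November 2023: 28 days at 1.2% → $1,809,000 × 1.2% × 28/365 = $1,665.2712
17 November – 31 December 2023: 45 days at 3.7% → $1,809,000 × 3.7% × 45/365 = $8,252.0137
Total = $31,679.8027

$31,679.80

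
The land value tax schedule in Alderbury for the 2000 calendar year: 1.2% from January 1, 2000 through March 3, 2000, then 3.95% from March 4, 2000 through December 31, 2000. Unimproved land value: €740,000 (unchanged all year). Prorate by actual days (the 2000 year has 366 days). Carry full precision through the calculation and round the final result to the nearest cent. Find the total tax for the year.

€25,727.13

January 1 – March 3, 2000: 63 days at 1.2% → €740,000 × 1.2% × 63/366 = €1,528.5246
March 4 – December 31, 2000: 303 days at 3.95% → €740,000 × 3.95% × 303/366 = €24,198.6066
Total = €25,727.1311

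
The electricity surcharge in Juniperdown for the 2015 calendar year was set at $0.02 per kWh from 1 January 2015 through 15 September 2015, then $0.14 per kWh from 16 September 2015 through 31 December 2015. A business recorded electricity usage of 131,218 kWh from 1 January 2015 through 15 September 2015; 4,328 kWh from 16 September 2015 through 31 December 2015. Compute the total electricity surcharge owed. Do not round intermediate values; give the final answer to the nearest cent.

$3,230.28

1 January – 15 September 2015: 131,218 kWh at $0.02/kWh → $2,624.36
16 September – 31 December 2015: 4,328 kWh at $0.14/kWh → $605.92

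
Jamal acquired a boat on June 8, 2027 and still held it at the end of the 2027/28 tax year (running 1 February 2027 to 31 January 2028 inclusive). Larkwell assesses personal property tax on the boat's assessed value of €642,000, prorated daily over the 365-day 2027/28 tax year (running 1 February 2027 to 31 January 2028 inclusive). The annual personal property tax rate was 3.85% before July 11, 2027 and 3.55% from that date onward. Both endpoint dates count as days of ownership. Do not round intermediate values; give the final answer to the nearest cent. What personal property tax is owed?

June 8 – July 10, 2027: 33 days at 3.85% → €642,000 × 3.85% × 33/365 = €2,234.6877
July 11, 2027 – January 31, 2028: 205 days at 3.55% → €642,000 × 3.55% × 205/365 = €12,800.4247
Total = €15,035.1123

€15,035.11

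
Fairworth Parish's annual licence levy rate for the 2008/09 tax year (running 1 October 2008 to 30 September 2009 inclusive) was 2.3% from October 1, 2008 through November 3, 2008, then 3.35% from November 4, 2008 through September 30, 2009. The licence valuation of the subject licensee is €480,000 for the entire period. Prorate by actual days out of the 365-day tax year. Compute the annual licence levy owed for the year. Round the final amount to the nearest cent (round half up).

€15,610.52

October 1 – November 3, 2008: 34 days at 2.3% → €480,000 × 2.3% × 34/365 = €1,028.3836
November 4, 2008 – September 30, 2009: 331 days at 3.35% → €480,000 × 3.35% × 331/365 = €14,582.1370
Total = €15,610.5205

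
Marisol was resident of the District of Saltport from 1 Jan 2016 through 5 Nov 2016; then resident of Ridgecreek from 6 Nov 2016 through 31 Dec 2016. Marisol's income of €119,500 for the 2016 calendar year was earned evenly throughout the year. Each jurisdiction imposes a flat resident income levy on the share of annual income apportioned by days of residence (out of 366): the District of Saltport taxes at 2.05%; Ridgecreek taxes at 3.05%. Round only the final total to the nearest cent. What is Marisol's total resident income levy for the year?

The District of Saltport, 1 Jan – 5 Nov 2016: 310 days → €119,500 × 2.05% × 310/366 = €2,074.9249
Ridgecreek, 6 Nov – 31 Dec 2016: 56 days → €119,500 × 3.05% × 56/366 = €557.6667
Total = €2,632.5915

€2,632.59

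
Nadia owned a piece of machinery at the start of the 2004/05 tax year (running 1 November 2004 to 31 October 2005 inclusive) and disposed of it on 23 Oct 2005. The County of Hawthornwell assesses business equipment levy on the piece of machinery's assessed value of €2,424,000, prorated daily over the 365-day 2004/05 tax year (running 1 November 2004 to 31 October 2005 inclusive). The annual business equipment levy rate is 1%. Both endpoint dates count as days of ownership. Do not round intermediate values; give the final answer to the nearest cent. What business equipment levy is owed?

Days held (1 Nov 2004 – 23 Oct 2005): 357 out of 365
Tax = €2,424,000 × 1% × 357/365 = €23,708.7123

€23,708.71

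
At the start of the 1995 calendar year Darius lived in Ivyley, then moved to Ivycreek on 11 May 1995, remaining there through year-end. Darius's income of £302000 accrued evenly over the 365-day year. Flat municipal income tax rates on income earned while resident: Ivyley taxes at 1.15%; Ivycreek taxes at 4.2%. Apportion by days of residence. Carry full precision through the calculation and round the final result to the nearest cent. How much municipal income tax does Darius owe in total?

Ivyley, 1 January – 10 May 1995: 130 days → £302000 × 1.15% × 130/365 = £1236.9589
Ivycreek, 11 May – 31 December 1995: 235 days → £302000 × 4.2% × 235/365 = £8166.4110
Total = £9403.3699

£9403.37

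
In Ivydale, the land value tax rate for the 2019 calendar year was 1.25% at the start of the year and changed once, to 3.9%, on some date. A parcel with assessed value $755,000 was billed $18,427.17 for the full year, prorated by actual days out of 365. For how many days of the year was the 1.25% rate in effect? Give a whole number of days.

Let d = days at the first rate; then 365 − d days at the second rate.
$755,000 × [1.25%·d + 3.9%·(365−d)] / 365 = $18,427.17
Solving gives d = 201, so the new rate took effect on 21 Jul 2019.

201 days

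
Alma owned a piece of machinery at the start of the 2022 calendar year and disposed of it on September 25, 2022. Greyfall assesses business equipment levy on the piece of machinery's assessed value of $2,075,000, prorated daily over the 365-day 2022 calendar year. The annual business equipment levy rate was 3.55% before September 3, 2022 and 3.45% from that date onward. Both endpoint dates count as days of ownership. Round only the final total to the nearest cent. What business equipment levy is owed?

$53,955.68

January 1 – September 2, 2022: 245 days at 3.55% → $2,075,000 × 3.55% × 245/365 = $49,444.6918
September 3 – September 25, 2022: 23 days at 3.45% → $2,075,000 × 3.45% × 23/365 = $4,510.9932
Total = $53,955.6849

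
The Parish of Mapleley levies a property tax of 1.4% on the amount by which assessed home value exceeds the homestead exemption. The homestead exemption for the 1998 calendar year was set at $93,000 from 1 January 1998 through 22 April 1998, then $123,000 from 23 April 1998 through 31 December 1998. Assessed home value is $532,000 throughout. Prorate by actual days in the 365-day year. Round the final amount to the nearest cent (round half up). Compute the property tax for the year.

$5,854.88

1 January – 22 April 1998: 112 days, exemption $93,000 → ($532,000 − $93,000) × 1.4% × 112/365 = $1,885.8959
23 April – 31 December 1998: 253 days, exemption $123,000 → ($532,000 − $123,000) × 1.4% × 253/365 = $3,968.9808
Total = $5,854.8767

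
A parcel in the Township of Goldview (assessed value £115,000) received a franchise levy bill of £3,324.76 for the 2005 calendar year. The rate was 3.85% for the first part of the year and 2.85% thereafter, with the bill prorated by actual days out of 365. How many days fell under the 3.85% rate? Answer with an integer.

Let d = days at the first rate; then 365 − d days at the second rate.
£115,000 × [3.85%·d + 2.85%·(365−d)] / 365 = £3,324.76
Solving gives d = 15, so the new rate took effect on 16 Jan 2005.

15 days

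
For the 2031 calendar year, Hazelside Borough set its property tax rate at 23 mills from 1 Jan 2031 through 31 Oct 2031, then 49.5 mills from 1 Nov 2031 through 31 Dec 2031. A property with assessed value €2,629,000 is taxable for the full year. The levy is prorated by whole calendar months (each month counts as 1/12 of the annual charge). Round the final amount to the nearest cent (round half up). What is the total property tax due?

1 Jan – 31 Oct 2031: 10 months at 23 mills → €2,629,000 × 2.3% × 10/12 = €50,389.1667
1 Nov – 31 Dec 2031: 2 months at 49.5 mills → €2,629,000 × 4.95% × 2/12 = €21,689.2500
Total = €72,078.4167

€72,078.42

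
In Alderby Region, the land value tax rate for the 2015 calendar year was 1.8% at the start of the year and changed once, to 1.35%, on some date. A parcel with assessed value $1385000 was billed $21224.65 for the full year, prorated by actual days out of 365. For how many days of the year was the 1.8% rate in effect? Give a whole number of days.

148 days

Let d = days at the first rate; then 365 − d days at the second rate.
$1385000 × [1.8%·d + 1.35%·(365−d)] / 365 = $21224.65
Solving gives d = 148, so the new rate took effect on 29 May 2015.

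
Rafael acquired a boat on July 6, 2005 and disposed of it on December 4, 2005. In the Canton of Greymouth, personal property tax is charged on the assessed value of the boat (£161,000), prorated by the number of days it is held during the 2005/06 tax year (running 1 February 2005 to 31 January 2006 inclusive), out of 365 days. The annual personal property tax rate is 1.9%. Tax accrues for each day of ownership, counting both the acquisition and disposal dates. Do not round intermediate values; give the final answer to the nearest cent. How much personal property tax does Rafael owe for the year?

Days held (July 6 – December 4, 2005): 152 out of 365
Tax = £161,000 × 1.9% × 152/365 = £1,273.8849

£1,273.88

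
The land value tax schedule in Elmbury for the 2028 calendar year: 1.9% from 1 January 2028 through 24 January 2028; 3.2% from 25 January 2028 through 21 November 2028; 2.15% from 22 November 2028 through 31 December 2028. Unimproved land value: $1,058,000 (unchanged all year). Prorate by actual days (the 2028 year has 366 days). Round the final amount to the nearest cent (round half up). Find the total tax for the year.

1 January – 24 January 2028: 24 days at 1.9% → $1,058,000 × 1.9% × 24/366 = $1,318.1639
25 January – 21 November 2028: 302 days at 3.2% → $1,058,000 × 3.2% × 302/366 = $27,935.8251
22 November – 31 December 2028: 40 days at 2.15% → $1,058,000 × 2.15% × 40/366 = $2,486.0109
Total = $31,740.0000

$31,740.00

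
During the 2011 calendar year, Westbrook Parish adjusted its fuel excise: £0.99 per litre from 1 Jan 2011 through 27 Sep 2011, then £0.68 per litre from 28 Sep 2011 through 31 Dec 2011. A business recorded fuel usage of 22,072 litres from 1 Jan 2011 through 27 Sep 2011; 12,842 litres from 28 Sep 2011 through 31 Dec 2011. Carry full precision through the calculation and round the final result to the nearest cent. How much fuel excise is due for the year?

1 Jan – 27 Sep 2011: 22,072 litres at £0.99/litre → £21851.28
28 Sep – 31 Dec 2011: 12,842 litres at £0.68/litre → £8732.56

£30583.84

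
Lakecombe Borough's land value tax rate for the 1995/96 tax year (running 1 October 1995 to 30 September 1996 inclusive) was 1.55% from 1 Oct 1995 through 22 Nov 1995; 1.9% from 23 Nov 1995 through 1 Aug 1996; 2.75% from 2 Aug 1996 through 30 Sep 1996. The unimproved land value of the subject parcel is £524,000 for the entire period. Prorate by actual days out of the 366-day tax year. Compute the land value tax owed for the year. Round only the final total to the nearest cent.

1 Oct – 22 Nov 1995: 53 days at 1.55% → £524,000 × 1.55% × 53/366 = £1,176.1366
23 Nov 1995 – 1 Aug 1996: 253 days at 1.9% → £524,000 × 1.9% × 253/366 = £6,882.1530
2 Aug – 30 Sep 1996: 60 days at 2.75% → £524,000 × 2.75% × 60/366 = £2,362.2951
Total = £10,420.5847

£10,420.58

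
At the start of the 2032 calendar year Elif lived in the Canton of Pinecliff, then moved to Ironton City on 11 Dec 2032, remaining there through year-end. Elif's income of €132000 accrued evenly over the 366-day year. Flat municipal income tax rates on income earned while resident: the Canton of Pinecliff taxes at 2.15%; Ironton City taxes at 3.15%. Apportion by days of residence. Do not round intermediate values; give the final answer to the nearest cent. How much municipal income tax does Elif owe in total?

€2913.74

The Canton of Pinecliff, 1 Jan – 10 Dec 2032: 345 days → €132000 × 2.15% × 345/366 = €2675.1639
Ironton City, 11 Dec – 31 Dec 2032: 21 days → €132000 × 3.15% × 21/366 = €238.5738
Total = €2913.7377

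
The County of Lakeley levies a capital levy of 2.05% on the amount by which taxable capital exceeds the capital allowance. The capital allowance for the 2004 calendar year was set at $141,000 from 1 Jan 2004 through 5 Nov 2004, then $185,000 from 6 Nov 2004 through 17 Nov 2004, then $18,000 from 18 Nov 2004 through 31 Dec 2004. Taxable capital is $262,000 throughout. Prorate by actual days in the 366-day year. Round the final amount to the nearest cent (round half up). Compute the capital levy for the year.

$2,754.06

1 Jan – 5 Nov 2004: 310 days, exemption $141,000 → ($262,000 − $141,000) × 2.05% × 310/366 = $2,100.9699
6 Nov – 17 Nov 2004: 12 days, exemption $185,000 → ($262,000 − $185,000) × 2.05% × 12/366 = $51.7541
18 Nov – 31 Dec 2004: 44 days, exemption $18,000 → ($262,000 − $18,000) × 2.05% × 44/366 = $601.3333
Total = $2,754.0574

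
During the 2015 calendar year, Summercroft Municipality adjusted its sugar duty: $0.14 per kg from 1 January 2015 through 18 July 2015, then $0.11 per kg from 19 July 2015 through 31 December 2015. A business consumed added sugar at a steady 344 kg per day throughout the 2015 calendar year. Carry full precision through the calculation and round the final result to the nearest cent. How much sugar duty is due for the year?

1 January – 18 July 2015: 199 days × 344 kg/day = 68,456 kg at $0.14/kg → $9,583.84
19 July – 31 December 2015: 166 days × 344 kg/day = 57,104 kg at $0.11/kg → $6,281.44

$15,865.28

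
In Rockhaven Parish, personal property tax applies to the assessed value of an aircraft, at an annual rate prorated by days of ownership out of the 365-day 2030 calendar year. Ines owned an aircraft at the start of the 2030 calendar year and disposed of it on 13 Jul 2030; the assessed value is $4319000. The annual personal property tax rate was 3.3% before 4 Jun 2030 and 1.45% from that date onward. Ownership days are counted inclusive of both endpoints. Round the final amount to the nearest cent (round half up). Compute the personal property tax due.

$66997.75

1 Jan – 3 Jun 2030: 154 days at 3.3% → $4319000 × 3.3% × 154/365 = $60134.6795
4 Jun – 13 Jul 2030: 40 days at 1.45% → $4319000 × 1.45% × 40/365 = $6863.0685
Total = $66997.7479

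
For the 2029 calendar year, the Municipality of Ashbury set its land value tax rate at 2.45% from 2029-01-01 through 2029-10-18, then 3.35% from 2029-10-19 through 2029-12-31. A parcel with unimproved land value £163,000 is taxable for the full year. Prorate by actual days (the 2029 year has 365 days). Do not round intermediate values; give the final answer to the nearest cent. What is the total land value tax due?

£4,290.92

2029-01-01 to 2029-10-18: 291 days at 2.45% → £163,000 × 2.45% × 291/365 = £3,183.8589
2029-10-19 to 2029-12-31: 74 days at 3.35% → £163,000 × 3.35% × 74/365 = £1,107.0603
Total = £4,290.9192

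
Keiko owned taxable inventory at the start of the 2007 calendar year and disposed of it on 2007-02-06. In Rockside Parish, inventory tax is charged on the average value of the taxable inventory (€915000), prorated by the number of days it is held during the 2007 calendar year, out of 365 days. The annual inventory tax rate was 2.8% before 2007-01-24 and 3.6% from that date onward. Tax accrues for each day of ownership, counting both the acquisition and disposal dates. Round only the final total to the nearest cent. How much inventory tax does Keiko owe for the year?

€2877.86

2007-01-01 to 2007-01-23: 23 days at 2.8% → €915000 × 2.8% × 23/365 = €1614.4110
2007-01-24 to 2007-02-06: 14 days at 3.6% → €915000 × 3.6% × 14/365 = €1263.4521
Total = €2877.8630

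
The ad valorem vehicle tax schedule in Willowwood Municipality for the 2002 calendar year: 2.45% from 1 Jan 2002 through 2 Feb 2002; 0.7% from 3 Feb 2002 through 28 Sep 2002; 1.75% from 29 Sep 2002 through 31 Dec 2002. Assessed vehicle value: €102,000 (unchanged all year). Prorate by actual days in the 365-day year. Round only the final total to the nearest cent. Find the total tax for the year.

€1,151.20

1 Jan – 2 Feb 2002: 33 days at 2.45% → €102,000 × 2.45% × 33/365 = €225.9370
3 Feb – 28 Sep 2002: 238 days at 0.7% → €102,000 × 0.7% × 238/365 = €465.5671
29 Sep – 31 Dec 2002: 94 days at 1.75% → €102,000 × 1.75% × 94/365 = €459.6986
Total = €1,151.2027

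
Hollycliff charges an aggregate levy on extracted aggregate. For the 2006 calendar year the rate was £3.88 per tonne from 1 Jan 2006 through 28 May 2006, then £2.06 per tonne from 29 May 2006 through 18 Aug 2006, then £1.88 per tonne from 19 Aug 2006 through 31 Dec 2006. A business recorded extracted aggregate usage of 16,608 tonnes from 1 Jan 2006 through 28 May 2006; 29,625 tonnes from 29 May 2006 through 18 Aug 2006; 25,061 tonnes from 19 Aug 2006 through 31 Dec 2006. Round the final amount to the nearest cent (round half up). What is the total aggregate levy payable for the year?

£172,581.22

1 Jan – 28 May 2006: 16,608 tonnes at £3.88/tonne → £64,439.04
29 May – 18 Aug 2006: 29,625 tonnes at £2.06/tonne → £61,027.50
19 Aug – 31 Dec 2006: 25,061 tonnes at £1.88/tonne → £47,114.68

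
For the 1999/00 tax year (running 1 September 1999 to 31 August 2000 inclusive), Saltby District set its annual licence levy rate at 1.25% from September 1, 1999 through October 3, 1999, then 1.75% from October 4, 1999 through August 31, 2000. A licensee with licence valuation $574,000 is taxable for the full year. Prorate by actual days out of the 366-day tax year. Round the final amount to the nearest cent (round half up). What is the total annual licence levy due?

$9,786.23

September 1 – October 3, 1999: 33 days at 1.25% → $574,000 × 1.25% × 33/366 = $646.9262
October 4, 1999 – August 31, 2000: 333 days at 1.75% → $574,000 × 1.75% × 333/366 = $9,139.3033
Total = $9,786.2295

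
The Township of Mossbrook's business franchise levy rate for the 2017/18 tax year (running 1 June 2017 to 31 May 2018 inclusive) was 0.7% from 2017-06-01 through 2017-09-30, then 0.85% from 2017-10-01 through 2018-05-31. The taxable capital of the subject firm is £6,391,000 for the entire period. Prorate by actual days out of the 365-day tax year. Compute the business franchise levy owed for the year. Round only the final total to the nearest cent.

2017-06-01 to 2017-09-30: 122 days at 0.7% → £6,391,000 × 0.7% × 122/365 = £14,953.1890
2017-10-01 to 2018-05-31: 243 days at 0.85% → £6,391,000 × 0.85% × 243/365 = £36,166.0562
Total = £51,119.2452

£51,119.25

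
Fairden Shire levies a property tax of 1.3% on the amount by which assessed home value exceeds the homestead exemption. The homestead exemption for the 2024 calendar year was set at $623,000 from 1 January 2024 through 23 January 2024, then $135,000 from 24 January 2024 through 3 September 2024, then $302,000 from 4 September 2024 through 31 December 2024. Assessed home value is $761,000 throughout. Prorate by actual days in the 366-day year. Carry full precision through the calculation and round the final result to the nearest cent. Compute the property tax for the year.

$7,033.46

1 January – 23 January 2024: 23 days, exemption $623,000 → ($761,000 − $623,000) × 1.3% × 23/366 = $112.7377
24 January – 3 September 2024: 224 days, exemption $135,000 → ($761,000 − $135,000) × 1.3% × 224/366 = $4,980.6339
4 September – 31 December 2024: 119 days, exemption $302,000 → ($761,000 − $302,000) × 1.3% × 119/366 = $1,940.0902
Total = $7,033.4617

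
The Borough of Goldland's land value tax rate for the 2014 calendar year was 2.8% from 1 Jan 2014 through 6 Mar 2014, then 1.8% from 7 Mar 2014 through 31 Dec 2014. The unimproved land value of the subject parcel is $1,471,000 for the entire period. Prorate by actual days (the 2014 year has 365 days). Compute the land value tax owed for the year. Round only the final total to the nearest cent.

$29,097.59

1 Jan – 6 Mar 2014: 65 days at 2.8% → $1,471,000 × 2.8% × 65/365 = $7,334.8493
7 Mar – 31 Dec 2014: 300 days at 1.8% → $1,471,000 × 1.8% × 300/365 = $21,762.7397
Total = $29,097.5890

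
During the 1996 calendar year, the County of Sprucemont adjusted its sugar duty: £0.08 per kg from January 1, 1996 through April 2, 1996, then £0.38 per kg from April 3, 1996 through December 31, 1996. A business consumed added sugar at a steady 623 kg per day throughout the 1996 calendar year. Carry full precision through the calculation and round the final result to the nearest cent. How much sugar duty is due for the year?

£69,265.14

January 1 – April 2, 1996: 93 days × 623 kg/day = 57,939 kg at £0.08/kg → £4,635.12
April 3 – December 31, 1996: 273 days × 623 kg/day = 170,079 kg at £0.38/kg → £64,630.02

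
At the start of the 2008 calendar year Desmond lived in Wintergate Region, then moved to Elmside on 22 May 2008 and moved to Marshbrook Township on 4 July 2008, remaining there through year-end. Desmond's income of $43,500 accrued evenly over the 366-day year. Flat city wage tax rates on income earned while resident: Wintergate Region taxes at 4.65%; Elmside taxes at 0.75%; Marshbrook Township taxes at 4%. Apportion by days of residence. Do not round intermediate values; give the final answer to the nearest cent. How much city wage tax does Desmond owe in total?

$1,683.60

Wintergate Region, 1 January – 21 May 2008: 142 days → $43,500 × 4.65% × 142/366 = $784.7828
Elmside, 22 May – 3 July 2008: 43 days → $43,500 × 0.75% × 43/366 = $38.3299
Marshbrook Township, 4 July – 31 December 2008: 181 days → $43,500 × 4% × 181/366 = $860.4918
Total = $1,683.6045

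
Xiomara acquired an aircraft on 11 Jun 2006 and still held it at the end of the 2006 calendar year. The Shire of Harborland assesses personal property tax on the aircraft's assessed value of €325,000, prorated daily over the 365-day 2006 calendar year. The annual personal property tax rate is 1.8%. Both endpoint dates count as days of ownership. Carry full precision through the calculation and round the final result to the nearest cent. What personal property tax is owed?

€3,269.59

Days held (11 Jun – 31 Dec 2006): 204 out of 365
Tax = €325,000 × 1.8% × 204/365 = €3,269.5890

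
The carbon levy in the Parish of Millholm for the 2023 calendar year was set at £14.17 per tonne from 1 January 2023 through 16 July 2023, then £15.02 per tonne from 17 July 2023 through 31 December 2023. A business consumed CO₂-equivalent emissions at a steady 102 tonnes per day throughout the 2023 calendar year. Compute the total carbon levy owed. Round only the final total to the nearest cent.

£542,114.70

1 January – 16 July 2023: 197 days × 102 tonnes/day = 20,094 tonnes at £14.17/tonne → £284,731.98
17 July – 31 December 2023: 168 days × 102 tonnes/day = 17,136 tonnes at £15.02/tonne → £257,382.72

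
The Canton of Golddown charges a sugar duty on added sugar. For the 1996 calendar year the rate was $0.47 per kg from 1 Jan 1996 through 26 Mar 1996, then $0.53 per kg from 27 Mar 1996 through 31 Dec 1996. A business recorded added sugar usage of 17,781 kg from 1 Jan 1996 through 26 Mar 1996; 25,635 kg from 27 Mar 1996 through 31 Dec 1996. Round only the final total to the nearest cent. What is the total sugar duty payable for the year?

$21,943.62

1 Jan – 26 Mar 1996: 17,781 kg at $0.47/kg → $8,357.07
27 Mar – 31 Dec 1996: 25,635 kg at $0.53/kg → $13,586.55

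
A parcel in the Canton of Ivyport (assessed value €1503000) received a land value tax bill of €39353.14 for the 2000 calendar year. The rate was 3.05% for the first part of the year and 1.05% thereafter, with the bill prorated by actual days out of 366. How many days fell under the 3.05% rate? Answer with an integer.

Let d = days at the first rate; then 366 − d days at the second rate.
€1503000 × [3.05%·d + 1.05%·(366−d)] / 366 = €39353.14
Solving gives d = 287, so the new rate took effect on 14 October 2000.

287 days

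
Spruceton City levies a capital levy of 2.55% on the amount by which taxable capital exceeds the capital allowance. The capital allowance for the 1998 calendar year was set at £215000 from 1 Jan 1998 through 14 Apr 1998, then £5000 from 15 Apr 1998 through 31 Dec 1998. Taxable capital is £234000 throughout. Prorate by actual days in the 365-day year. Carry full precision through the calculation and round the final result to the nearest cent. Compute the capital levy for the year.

1 Jan – 14 Apr 1998: 104 days, exemption £215000 → (£234000 − £215000) × 2.55% × 104/365 = £138.0493
15 Apr – 31 Dec 1998: 261 days, exemption £5000 → (£234000 − £5000) × 2.55% × 261/365 = £4175.6425
Total = £4313.6918

£4313.69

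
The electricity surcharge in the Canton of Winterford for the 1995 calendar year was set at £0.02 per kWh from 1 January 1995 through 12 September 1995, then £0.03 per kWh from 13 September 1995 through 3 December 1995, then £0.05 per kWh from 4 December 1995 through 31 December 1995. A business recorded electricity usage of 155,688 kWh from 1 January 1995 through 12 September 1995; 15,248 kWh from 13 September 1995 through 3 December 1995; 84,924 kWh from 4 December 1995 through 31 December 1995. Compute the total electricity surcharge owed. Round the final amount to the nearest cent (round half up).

£7,817.40

1 January – 12 September 1995: 155,688 kWh at £0.02/kWh → £3,113.76
13 September – 3 December 1995: 15,248 kWh at £0.03/kWh → £457.44
4 December – 31 December 1995: 84,924 kWh at £0.05/kWh → £4,246.20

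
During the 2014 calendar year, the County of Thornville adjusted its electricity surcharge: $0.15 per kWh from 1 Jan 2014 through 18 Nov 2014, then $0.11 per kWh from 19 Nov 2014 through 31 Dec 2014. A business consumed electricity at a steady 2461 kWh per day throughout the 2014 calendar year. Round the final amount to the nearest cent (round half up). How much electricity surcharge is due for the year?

$130,506.83

1 Jan – 18 Nov 2014: 322 days × 2461 kWh/day = 792,442 kWh at $0.15/kWh → $118,866.30
19 Nov – 31 Dec 2014: 43 days × 2461 kWh/day = 105,823 kWh at $0.11/kWh → $11,640.53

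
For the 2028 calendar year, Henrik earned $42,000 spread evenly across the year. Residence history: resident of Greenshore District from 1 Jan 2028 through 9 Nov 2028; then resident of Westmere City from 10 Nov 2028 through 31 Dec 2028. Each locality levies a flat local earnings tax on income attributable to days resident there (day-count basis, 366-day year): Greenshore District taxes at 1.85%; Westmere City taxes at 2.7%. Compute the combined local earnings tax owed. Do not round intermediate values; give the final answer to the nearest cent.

$827.72

Greenshore District, 1 Jan – 9 Nov 2028: 314 days → $42,000 × 1.85% × 314/366 = $666.6066
Westmere City, 10 Nov – 31 Dec 2028: 52 days → $42,000 × 2.7% × 52/366 = $161.1148
Total = $827.7213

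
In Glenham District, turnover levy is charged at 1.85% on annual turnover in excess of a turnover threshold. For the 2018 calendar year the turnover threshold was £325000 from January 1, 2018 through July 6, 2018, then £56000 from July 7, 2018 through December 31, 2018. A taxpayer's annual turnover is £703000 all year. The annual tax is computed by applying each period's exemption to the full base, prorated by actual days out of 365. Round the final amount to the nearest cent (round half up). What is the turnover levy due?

January 1 – July 6, 2018: 187 days, exemption £325000 → (£703000 − £325000) × 1.85% × 187/365 = £3582.7151
July 7 – December 31, 2018: 178 days, exemption £56000 → (£703000 − £56000) × 1.85% × 178/365 = £5837.1808
Total = £9419.8959

£9419.90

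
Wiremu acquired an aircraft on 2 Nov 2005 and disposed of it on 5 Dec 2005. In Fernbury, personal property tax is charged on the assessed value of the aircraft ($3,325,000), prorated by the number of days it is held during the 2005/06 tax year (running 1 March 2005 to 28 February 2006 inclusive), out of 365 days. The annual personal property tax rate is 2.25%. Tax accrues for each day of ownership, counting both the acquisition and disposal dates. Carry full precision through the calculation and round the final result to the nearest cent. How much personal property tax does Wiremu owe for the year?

$6,968.84

Days held (2 Nov – 5 Dec 2005): 34 out of 365
Tax = $3,325,000 × 2.25% × 34/365 = $6,968.8356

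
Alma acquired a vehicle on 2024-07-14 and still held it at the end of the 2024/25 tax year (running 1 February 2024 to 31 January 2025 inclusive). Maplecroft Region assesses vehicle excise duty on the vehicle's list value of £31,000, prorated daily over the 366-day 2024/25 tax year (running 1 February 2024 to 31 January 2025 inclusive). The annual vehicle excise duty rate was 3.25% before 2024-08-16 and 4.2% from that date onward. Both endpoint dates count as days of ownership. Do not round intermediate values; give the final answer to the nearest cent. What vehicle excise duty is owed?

£692.04

2024-07-14 to 2024-08-15: 33 days at 3.25% → £31,000 × 3.25% × 33/366 = £90.8402
2024-08-16 to 2025-01-31: 169 days at 4.2% → £31,000 × 4.2% × 169/366 = £601.1967
Total = £692.0369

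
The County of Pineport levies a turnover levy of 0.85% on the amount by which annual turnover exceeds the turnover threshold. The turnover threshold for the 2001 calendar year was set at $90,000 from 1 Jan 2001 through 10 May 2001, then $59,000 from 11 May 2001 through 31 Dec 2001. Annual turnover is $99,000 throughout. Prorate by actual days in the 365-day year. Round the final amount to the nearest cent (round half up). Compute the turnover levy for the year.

1 Jan – 10 May 2001: 130 days, exemption $90,000 → ($99,000 − $90,000) × 0.85% × 130/365 = $27.2466
11 May – 31 Dec 2001: 235 days, exemption $59,000 → ($99,000 − $59,000) × 0.85% × 235/365 = $218.9041
Total = $246.1507

$246.15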